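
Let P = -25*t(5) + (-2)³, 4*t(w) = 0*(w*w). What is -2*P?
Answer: 16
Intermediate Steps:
t(w) = 0 (t(w) = (0*(w*w))/4 = (0*w²)/4 = (¼)*0 = 0)
P = -8 (P = -25*0 + (-2)³ = 0 - 8 = -8)
-2*P = -2*(-8) = 16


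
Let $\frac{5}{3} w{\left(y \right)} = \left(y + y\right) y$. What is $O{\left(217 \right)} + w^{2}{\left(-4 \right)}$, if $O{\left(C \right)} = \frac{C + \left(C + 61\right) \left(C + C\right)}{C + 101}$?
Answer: $\frac{5952413}{7950} \approx 748.73$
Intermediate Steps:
$w{\left(y \right)} = \frac{6 y^{2}}{5}$ ($w{\left(y \right)} = \frac{3 \left(y + y\right) y}{5} = \frac{3 \cdot 2 y y}{5} = \frac{3 \cdot 2 y^{2}}{5} = \frac{6 y^{2}}{5}$)
$O{\left(C \right)} = \frac{C + 2 C \left(61 + C\right)}{101 + C}$ ($O{\left(C \right)} = \frac{C + \left(61 + C\right) 2 C}{101 + C} = \frac{C + 2 C \left(61 + C\right)}{101 + C}$)
$O{\left(217 \right)} + w^{2}{\left(-4 \right)} = \frac{217 \left(123 + 2 \cdot 217\right)}{101 + 217} + \left(\frac{6 \left(-4\right)^{2}}{5}\right)^{2} = \frac{217 \left(123 + 434\right)}{318} + \left(\frac{6}{5} \cdot 16\right)^{2} = 217 \cdot \frac{1}{318} \cdot 557 + \left(\frac{96}{5}\right)^{2} = \frac{120869}{318} + \frac{9216}{25} = \frac{5952413}{7950}$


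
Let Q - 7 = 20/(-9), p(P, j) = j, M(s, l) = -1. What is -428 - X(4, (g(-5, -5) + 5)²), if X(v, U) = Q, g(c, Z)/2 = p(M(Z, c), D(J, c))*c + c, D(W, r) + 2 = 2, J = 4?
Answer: -3895/9 ≈ -432.78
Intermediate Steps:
D(W, r) = 0 (D(W, r) = -2 + 2 = 0)
g(c, Z) = 2*c (g(c, Z) = 2*(0*c + c) = 2*(0 + c) = 2*c)
Q = 43/9 (Q = 7 + 20/(-9) = 7 + 20*(-⅑) = 7 - 20/9 = 43/9 ≈ 4.7778)
X(v, U) = 43/9
-428 - X(4, (g(-5, -5) + 5)²) = -428 - 1*43/9 = -428 - 43/9 = -3895/9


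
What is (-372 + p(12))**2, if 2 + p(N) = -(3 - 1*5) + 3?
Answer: 136161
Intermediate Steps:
p(N) = 3 (p(N) = -2 + (-(3 - 1*5) + 3) = -2 + (-(3 - 5) + 3) = -2 + (-1*(-2) + 3) = -2 + (2 + 3) = -2 + 5 = 3)
(-372 + p(12))**2 = (-372 + 3)**2 = (-369)**2 = 136161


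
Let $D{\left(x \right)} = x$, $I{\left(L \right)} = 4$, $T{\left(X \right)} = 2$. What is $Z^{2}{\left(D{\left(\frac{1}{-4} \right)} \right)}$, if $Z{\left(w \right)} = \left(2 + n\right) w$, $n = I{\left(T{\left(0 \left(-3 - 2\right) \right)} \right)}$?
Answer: $\frac{9}{4} \approx 2.25$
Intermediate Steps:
$n = 4$
$Z{\left(w \right)} = 6 w$ ($Z{\left(w \right)} = \left(2 + 4\right) w = 6 w$)
$Z^{2}{\left(D{\left(\frac{1}{-4} \right)} \right)} = \left(\frac{6}{-4}\right)^{2} = \left(6 \left(- \frac{1}{4}\right)\right)^{2} = \left(- \frac{3}{2}\right)^{2} = \frac{9}{4}$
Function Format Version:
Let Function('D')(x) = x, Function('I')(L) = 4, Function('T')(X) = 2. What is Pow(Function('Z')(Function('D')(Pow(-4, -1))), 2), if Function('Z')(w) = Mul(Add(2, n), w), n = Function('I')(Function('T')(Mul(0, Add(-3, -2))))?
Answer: Rational(9, 4) ≈ 2.2500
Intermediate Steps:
n = 4
Function('Z')(w) = Mul(6, w) (Function('Z')(w) = Mul(Add(2, 4), w) = Mul(6, w))
Pow(Function('Z')(Function('D')(Pow(-4, -1))), 2) = Pow(Mul(6, Pow(-4, -1)), 2) = Pow(Mul(6, Rational(-1, 4)), 2) = Pow(Rational(-3, 2), 2) = Rational(9, 4)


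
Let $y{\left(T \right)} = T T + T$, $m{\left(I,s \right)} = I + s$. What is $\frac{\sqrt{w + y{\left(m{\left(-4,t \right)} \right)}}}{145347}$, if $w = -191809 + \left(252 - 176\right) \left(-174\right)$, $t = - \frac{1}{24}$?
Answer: $\frac{i \sqrt{118091927}}{3488328} \approx 0.0031152 i$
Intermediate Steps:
$t = - \frac{1}{24}$ ($t = \left(-1\right) \frac{1}{24} = - \frac{1}{24} \approx -0.041667$)
$y{\left(T \right)} = T + T^{2}$ ($y{\left(T \right)} = T^{2} + T = T + T^{2}$)
$w = -205033$ ($w = -191809 + 76 \left(-174\right) = -191809 - 13224 = -205033$)
$\frac{\sqrt{w + y{\left(m{\left(-4,t \right)} \right)}}}{145347} = \frac{\sqrt{-205033 + \left(-4 - \frac{1}{24}\right) \left(1 - \frac{97}{24}\right)}}{145347} = \sqrt{-205033 - \frac{97 \left(1 - \frac{97}{24}\right)}{24}} \cdot \frac{1}{145347} = \sqrt{-205033 - - \frac{7081}{576}} \cdot \frac{1}{145347} = \sqrt{-205033 + \frac{7081}{576}} \cdot \frac{1}{145347} = \sqrt{- \frac{118091927}{576}} \cdot \frac{1}{145347} = \frac{i \sqrt{118091927}}{24} \cdot \frac{1}{145347} = \frac{i \sqrt{118091927}}{3488328}$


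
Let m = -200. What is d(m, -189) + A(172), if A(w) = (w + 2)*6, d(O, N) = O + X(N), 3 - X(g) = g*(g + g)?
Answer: -70595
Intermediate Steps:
X(g) = 3 - 2*g² (X(g) = 3 - g*(g + g) = 3 - g*2*g = 3 - 2*g²)
d(O, N) = 3 + O - 2*N² (d(O, N) = O + (3 - 2*N²) = 3 + O - 2*N²)
A(w) = 12 + 6*w (A(w) = (2 + w)*6 = 12 + 6*w)
d(m, -189) + A(172) = (3 - 200 - 2*(-189)²) + (12 + 6*172) = (3 - 200 - 2*35721) + (12 + 1032) = (3 - 200 - 71442) + 1044 = -71639 + 1044 = -70595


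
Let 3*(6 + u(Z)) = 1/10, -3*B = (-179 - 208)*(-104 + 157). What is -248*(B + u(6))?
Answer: -25411444/15 ≈ -1.6941e+6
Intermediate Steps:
B = 6837 (B = -(-179 - 208)*(-104 + 157)/3 = -(-129)*53 = -1/3*(-20511) = 6837)
u(Z) = -179/30 (u(Z) = -6 + (1/3)/10 = -6 + (1/3)*(1/10) = -6 + 1/30 = -179/30)
-248*(B + u(6)) = -248*(6837 - 179/30) = -248*204931/30 = -25411444/15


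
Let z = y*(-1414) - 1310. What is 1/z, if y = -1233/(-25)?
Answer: -25/1776212 ≈ -1.4075e-5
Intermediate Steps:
y = 1233/25 (y = -1233*(-1/25) = 1233/25 ≈ 49.320)
z = -1776212/25 (z = (1233/25)*(-1414) - 1310 = -1743462/25 - 1310 = -1776212/25 ≈ -71049.)
1/z = 1/(-1776212/25) = -25/1776212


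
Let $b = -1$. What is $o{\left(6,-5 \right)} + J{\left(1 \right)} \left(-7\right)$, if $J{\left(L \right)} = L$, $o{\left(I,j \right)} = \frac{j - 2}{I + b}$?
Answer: $- \frac{42}{5} \approx -8.4$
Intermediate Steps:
$o{\left(I,j \right)} = \frac{-2 + j}{-1 + I}$ ($o{\left(I,j \right)} = \frac{j - 2}{I - 1} = \frac{-2 + j}{-1 + I}$)
$o{\left(6,-5 \right)} + J{\left(1 \right)} \left(-7\right) = \frac{-2 - 5}{-1 + 6} + 1 \left(-7\right) = \frac{1}{5} \left(-7\right) - 7 = - \frac{7}{5} - 7 = - \frac{42}{5}$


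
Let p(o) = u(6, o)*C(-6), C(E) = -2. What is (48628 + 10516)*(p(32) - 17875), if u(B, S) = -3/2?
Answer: -1057021568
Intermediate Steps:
u(B, S) = -3/2 (u(B, S) = -3*1/2 = -3/2)
p(o) = 3 (p(o) = -3/2*(-2) = 3)
(48628 + 10516)*(p(32) - 17875) = (48628 + 10516)*(3 - 17875) = 59144*(-17872) = -1057021568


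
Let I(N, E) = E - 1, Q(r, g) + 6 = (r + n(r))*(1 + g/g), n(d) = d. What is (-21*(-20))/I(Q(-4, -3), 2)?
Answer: 420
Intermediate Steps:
Q(r, g) = -6 + 4*r (Q(r, g) = -6 + (r + r)*(1 + g/g) = -6 + (2*r)*(1 + 1) = -6 + (2*r)*2 = -6 + 4*r)
I(N, E) = -1 + E
(-21*(-20))/I(Q(-4, -3), 2) = (-21*(-20))/(-1 + 2) = 420/1 = 420*1 = 420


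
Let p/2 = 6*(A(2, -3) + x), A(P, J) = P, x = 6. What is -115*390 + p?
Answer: -44754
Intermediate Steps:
p = 96 (p = 2*(6*(2 + 6)) = 2*(6*8) = 2*48 = 96)
-115*390 + p = -115*390 + 96 = -44850 + 96 = -44754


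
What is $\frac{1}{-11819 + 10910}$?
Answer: $- \frac{1}{909} \approx -0.0011001$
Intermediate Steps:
$\frac{1}{-11819 + 10910} = \frac{1}{-909} = - \frac{1}{909}$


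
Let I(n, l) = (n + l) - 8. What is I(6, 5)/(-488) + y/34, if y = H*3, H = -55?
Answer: -40311/8296 ≈ -4.8591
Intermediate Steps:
I(n, l) = -8 + l + n (I(n, l) = (l + n) - 8 = -8 + l + n)
y = -165 (y = -55*3 = -165)
I(6, 5)/(-488) + y/34 = (-8 + 5 + 6)/(-488) - 165/34 = 3*(-1/488) - 165*1/34 = -3/488 - 165/34 = -40311/8296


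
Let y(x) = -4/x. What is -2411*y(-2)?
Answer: -4822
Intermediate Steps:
-2411*y(-2) = -(-9644)/(-2) = -(-9644)*(-1)/2 = -2411*2 = -4822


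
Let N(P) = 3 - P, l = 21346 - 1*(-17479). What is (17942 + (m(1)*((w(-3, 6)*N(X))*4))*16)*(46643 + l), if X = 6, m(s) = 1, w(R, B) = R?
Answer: 1582696424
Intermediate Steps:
l = 38825 (l = 21346 + 17479 = 38825)
(17942 + (m(1)*((w(-3, 6)*N(X))*4))*16)*(46643 + l) = (17942 + (1*(-3*(3 - 1*6)*4))*16)*(46643 + 38825) = (17942 + (1*(-3*(3 - 6)*4))*16)*85468 = (17942 + (1*(-3*(-3)*4))*16)*85468 = (17942 + (1*(9*4))*16)*85468 = (17942 + (1*36)*16)*85468 = (17942 + 36*16)*85468 = (17942 + 576)*85468 = 18518*85468 = 1582696424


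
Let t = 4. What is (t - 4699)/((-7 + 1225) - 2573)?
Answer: 939/271 ≈ 3.4649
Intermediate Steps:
(t - 4699)/((-7 + 1225) - 2573) = (4 - 4699)/((-7 + 1225) - 2573) = -4695/(1218 - 2573) = -4695/(-1355) = -4695*(-1/1355) = 939/271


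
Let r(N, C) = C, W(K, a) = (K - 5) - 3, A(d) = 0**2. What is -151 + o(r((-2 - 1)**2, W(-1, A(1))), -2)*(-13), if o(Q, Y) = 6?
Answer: -229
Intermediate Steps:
A(d) = 0
W(K, a) = -8 + K (W(K, a) = (-5 + K) - 3 = -8 + K)
-151 + o(r((-2 - 1)**2, W(-1, A(1))), -2)*(-13) = -151 + 6*(-13) = -151 - 78 = -229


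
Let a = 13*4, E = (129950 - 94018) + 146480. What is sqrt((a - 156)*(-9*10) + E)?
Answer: 6*sqrt(5327) ≈ 437.92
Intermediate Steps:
E = 182412 (E = 35932 + 146480 = 182412)
a = 52
sqrt((a - 156)*(-9*10) + E) = sqrt((52 - 156)*(-9*10) + 182412) = sqrt(-104*(-90) + 182412) = sqrt(9360 + 182412) = sqrt(191772) = 6*sqrt(5327)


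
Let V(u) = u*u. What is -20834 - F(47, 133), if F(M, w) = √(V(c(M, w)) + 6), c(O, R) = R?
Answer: -20834 - √17695 ≈ -20967.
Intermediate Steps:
V(u) = u²
F(M, w) = √(6 + w²) (F(M, w) = √(w² + 6) = √(6 + w²))
-20834 - F(47, 133) = -20834 - √(6 + 133²) = -20834 - √(6 + 17689) = -20834 - √17695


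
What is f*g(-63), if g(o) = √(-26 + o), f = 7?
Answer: 7*I*√89 ≈ 66.038*I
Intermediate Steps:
f*g(-63) = 7*√(-26 - 63) = 7*√(-89) = 7*(I*√89) = 7*I*√89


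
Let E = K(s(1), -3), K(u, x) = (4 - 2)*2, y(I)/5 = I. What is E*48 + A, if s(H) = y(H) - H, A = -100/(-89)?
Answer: 17188/89 ≈ 193.12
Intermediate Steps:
A = 100/89 (A = -100*(-1/89) = 100/89 ≈ 1.1236)
y(I) = 5*I
s(H) = 4*H (s(H) = 5*H - H = 4*H)
K(u, x) = 4 (K(u, x) = 2*2 = 4)
E = 4
E*48 + A = 4*48 + 100/89 = 192 + 100/89 = 17188/89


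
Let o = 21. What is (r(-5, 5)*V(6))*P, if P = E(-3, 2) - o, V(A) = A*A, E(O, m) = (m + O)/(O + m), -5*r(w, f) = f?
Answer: 720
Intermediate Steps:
r(w, f) = -f/5
E(O, m) = 1 (E(O, m) = (O + m)/(O + m) = 1)
V(A) = A²
P = -20 (P = 1 - 1*21 = 1 - 21 = -20)
(r(-5, 5)*V(6))*P = (-⅕*5*6²)*(-20) = -1*36*(-20) = -36*(-20) = 720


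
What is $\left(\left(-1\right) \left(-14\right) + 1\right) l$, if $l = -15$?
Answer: $-225$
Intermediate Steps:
$\left(\left(-1\right) \left(-14\right) + 1\right) l = \left(\left(-1\right) \left(-14\right) + 1\right) \left(-15\right) = \left(14 + 1\right) \left(-15\right) = 15 \left(-15\right) = -225$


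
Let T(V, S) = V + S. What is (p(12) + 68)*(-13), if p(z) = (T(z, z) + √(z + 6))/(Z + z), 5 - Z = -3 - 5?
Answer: -22412/25 - 39*√2/25 ≈ -898.69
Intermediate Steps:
T(V, S) = S + V
Z = 13 (Z = 5 - (-3 - 5) = 5 - 1*(-8) = 5 + 8 = 13)
p(z) = (√(6 + z) + 2*z)/(13 + z) (p(z) = ((z + z) + √(z + 6))/(13 + z) = (2*z + √(6 + z))/(13 + z) = (√(6 + z) + 2*z)/(13 + z))
(p(12) + 68)*(-13) = ((√(6 + 12) + 2*12)/(13 + 12) + 68)*(-13) = ((√18 + 24)/25 + 68)*(-13) = ((3*√2 + 24)/25 + 68)*(-13) = ((24 + 3*√2)/25 + 68)*(-13) = ((24/25 + 3*√2/25) + 68)*(-13) = (1724/25 + 3*√2/25)*(-13) = -22412/25 - 39*√2/25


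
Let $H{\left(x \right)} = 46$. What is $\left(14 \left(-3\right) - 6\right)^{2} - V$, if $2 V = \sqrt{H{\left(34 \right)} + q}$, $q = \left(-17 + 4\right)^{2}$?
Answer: $2304 - \frac{\sqrt{215}}{2} \approx 2296.7$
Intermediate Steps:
$q = 169$ ($q = \left(-13\right)^{2} = 169$)
$V = \frac{\sqrt{215}}{2}$ ($V = \frac{\sqrt{46 + 169}}{2} = \frac{\sqrt{215}}{2} \approx 7.3314$)
$\left(14 \left(-3\right) - 6\right)^{2} - V = \left(14 \left(-3\right) - 6\right)^{2} - \frac{\sqrt{215}}{2} = \left(-42 - 6\right)^{2} - \frac{\sqrt{215}}{2} = \left(-48\right)^{2} - \frac{\sqrt{215}}{2} = 2304 - \frac{\sqrt{215}}{2}$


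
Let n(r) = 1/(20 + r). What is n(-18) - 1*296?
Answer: -591/2 ≈ -295.50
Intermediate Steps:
n(-18) - 1*296 = 1/(20 - 18) - 1*296 = 1/2 - 296 = -591/2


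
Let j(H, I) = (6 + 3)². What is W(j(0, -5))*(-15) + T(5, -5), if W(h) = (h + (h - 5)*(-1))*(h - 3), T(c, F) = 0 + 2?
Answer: -5848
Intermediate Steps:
T(c, F) = 2
j(H, I) = 81 (j(H, I) = 9² = 81)
W(h) = -15 + 5*h (W(h) = (h + (-5 + h)*(-1))*(-3 + h) = (h + (5 - h))*(-3 + h) = 5*(-3 + h) = -15 + 5*h)
W(j(0, -5))*(-15) + T(5, -5) = (-15 + 5*81)*(-15) + 2 = (-15 + 405)*(-15) + 2 = 390*(-15) + 2 = -5850 + 2 = -5848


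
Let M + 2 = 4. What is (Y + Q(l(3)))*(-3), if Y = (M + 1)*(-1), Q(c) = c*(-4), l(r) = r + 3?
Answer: 81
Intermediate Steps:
M = 2 (M = -2 + 4 = 2)
l(r) = 3 + r
Q(c) = -4*c
Y = -3 (Y = (2 + 1)*(-1) = 3*(-1) = -3)
(Y + Q(l(3)))*(-3) = (-3 - 4*(3 + 3))*(-3) = (-3 - 4*6)*(-3) = (-3 - 24)*(-3) = -27*(-3) = 81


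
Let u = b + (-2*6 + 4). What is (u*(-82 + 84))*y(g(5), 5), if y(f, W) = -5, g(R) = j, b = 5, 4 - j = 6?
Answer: 30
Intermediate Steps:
j = -2 (j = 4 - 1*6 = 4 - 6 = -2)
g(R) = -2
u = -3 (u = 5 + (-2*6 + 4) = 5 + (-12 + 4) = 5 - 8 = -3)
(u*(-82 + 84))*y(g(5), 5) = -3*(-82 + 84)*(-5) = -3*2*(-5) = -6*(-5) = 30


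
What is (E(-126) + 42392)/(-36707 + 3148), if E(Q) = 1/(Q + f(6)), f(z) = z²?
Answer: -3815279/3020310 ≈ -1.2632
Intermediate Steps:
E(Q) = 1/(36 + Q) (E(Q) = 1/(Q + 6²) = 1/(Q + 36) = 1/(36 + Q))
(E(-126) + 42392)/(-36707 + 3148) = (1/(36 - 126) + 42392)/(-36707 + 3148) = (1/(-90) + 42392)/(-33559) = (-1/90 + 42392)*(-1/33559) = (3815279/90)*(-1/33559) = -3815279/3020310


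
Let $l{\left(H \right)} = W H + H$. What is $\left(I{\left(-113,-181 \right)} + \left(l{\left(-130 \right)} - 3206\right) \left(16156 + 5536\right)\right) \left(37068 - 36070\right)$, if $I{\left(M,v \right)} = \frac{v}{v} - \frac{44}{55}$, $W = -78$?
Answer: $\frac{736485917318}{5} \approx 1.473 \cdot 10^{11}$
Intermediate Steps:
$l{\left(H \right)} = - 77 H$ ($l{\left(H \right)} = - 78 H + H = - 77 H$)
$I{\left(M,v \right)} = \frac{1}{5}$ ($I{\left(M,v \right)} = 1 - \frac{4}{5} = \frac{1}{5}$)
$\left(I{\left(-113,-181 \right)} + \left(l{\left(-130 \right)} - 3206\right) \left(16156 + 5536\right)\right) \left(37068 - 36070\right) = \left(\frac{1}{5} + \left(\left(-77\right) \left(-130\right) - 3206\right) \left(16156 + 5536\right)\right) \left(37068 - 36070\right) = \left(\frac{1}{5} + \left(10010 - 3206\right) 21692\right) 998 = \left(\frac{1}{5} + 6804 \cdot 21692\right) 998 = \left(\frac{1}{5} + 147592368\right) 998 = \frac{737961841}{5} \cdot 998 = \frac{736485917318}{5}$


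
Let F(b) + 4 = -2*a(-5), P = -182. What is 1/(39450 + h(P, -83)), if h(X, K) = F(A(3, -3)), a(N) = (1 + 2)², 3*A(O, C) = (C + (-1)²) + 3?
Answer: 1/39428 ≈ 2.5363e-5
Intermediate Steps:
A(O, C) = 4/3 + C/3 (A(O, C) = ((C + (-1)²) + 3)/3 = ((C + 1) + 3)/3 = ((1 + C) + 3)/3 = (4 + C)/3 = 4/3 + C/3)
a(N) = 9 (a(N) = 3² = 9)
F(b) = -22 (F(b) = -4 - 2*9 = -4 - 18 = -22)
h(X, K) = -22
1/(39450 + h(P, -83)) = 1/(39450 - 22) = 1/39428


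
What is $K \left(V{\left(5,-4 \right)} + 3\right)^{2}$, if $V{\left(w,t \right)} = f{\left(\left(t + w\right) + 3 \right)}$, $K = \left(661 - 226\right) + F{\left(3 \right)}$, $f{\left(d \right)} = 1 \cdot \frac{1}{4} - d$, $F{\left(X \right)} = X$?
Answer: $\frac{1971}{8} \approx 246.38$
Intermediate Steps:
$f{\left(d \right)} = \frac{1}{4} - d$ ($f{\left(d \right)} = 1 \cdot \frac{1}{4} - d = \frac{1}{4} - d$)
$K = 438$ ($K = \left(661 - 226\right) + 3 = 435 + 3 = 438$)
$V{\left(w,t \right)} = - \frac{11}{4} - t - w$ ($V{\left(w,t \right)} = \frac{1}{4} - \left(\left(t + w\right) + 3\right) = \frac{1}{4} - \left(3 + t + w\right) = - \frac{11}{4} - t - w$)
$K \left(V{\left(5,-4 \right)} + 3\right)^{2} = 438 \left(\left(- \frac{11}{4} - -4 - 5\right) + 3\right)^{2} = 438 \left(\left(- \frac{11}{4} + 4 - 5\right) + 3\right)^{2} = 438 \left(- \frac{15}{4} + 3\right)^{2} = 438 \left(- \frac{3}{4}\right)^{2} = 438 \cdot \frac{9}{16} = \frac{1971}{8}$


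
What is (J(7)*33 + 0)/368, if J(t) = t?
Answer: 231/368 ≈ 0.62772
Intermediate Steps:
(J(7)*33 + 0)/368 = (7*33 + 0)/368 = (231 + 0)/368 = (1/368)*231 = 231/368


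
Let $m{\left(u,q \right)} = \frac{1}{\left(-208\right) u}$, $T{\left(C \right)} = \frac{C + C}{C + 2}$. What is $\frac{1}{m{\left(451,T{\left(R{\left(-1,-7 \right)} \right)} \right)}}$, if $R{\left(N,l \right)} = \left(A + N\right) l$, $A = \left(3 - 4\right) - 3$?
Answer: $-93808$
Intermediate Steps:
$A = -4$ ($A = -1 - 3 = -4$)
$R{\left(N,l \right)} = l \left(-4 + N\right)$ ($R{\left(N,l \right)} = \left(-4 + N\right) l = l \left(-4 + N\right)$)
$T{\left(C \right)} = \frac{2 C}{2 + C}$
$m{\left(u,q \right)} = - \frac{1}{208 u}$
$\frac{1}{m{\left(451,T{\left(R{\left(-1,-7 \right)} \right)} \right)}} = \frac{1}{\left(- \frac{1}{208}\right) \frac{1}{451}} = \frac{1}{- \frac{1}{93808}} = -93808$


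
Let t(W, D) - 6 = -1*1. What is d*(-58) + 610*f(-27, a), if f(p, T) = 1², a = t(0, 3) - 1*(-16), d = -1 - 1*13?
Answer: 1422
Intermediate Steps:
t(W, D) = 5 (t(W, D) = 6 - 1*1 = 6 - 1 = 5)
d = -14 (d = -1 - 13 = -14)
a = 21 (a = 5 - 1*(-16) = 5 + 16 = 21)
f(p, T) = 1
d*(-58) + 610*f(-27, a) = -14*(-58) + 610*1 = 812 + 610 = 1422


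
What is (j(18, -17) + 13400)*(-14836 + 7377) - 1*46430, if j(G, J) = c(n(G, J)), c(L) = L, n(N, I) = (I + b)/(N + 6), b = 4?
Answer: -2399831753/24 ≈ -9.9993e+7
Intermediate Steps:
n(N, I) = (4 + I)/(6 + N) (n(N, I) = (I + 4)/(N + 6) = (4 + I)/(6 + N))
j(G, J) = (4 + J)/(6 + G)
(j(18, -17) + 13400)*(-14836 + 7377) - 1*46430 = ((4 - 17)/(6 + 18) + 13400)*(-14836 + 7377) - 1*46430 = (-13/24 + 13400)*(-7459) - 46430 = (321587/24)*(-7459) - 46430 = -2398717433/24 - 46430 = -2399831753/24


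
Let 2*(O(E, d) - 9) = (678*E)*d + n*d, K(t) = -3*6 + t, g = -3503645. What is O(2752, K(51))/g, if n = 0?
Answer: -30786633/3503645 ≈ -8.7870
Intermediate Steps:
K(t) = -18 + t
O(E, d) = 9 + 339*E*d (O(E, d) = 9 + ((678*E)*d + 0*d)/2 = 9 + (678*E*d + 0)/2 = 9 + (678*E*d)/2 = 9 + 339*E*d)
O(2752, K(51))/g = (9 + 339*2752*(-18 + 51))/(-3503645) = (9 + 339*2752*33)*(-1/3503645) = (9 + 30786624)*(-1/3503645) = 30786633*(-1/3503645) = -30786633/3503645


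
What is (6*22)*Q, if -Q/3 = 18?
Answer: -7128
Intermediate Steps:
Q = -54 (Q = -3*18 = -54)
(6*22)*Q = (6*22)*(-54) = 132*(-54) = -7128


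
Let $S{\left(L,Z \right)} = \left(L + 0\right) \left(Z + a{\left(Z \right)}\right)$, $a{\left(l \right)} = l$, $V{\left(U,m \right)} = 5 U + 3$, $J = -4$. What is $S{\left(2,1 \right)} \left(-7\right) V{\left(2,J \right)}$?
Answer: $-364$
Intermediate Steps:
$V{\left(U,m \right)} = 3 + 5 U$
$S{\left(L,Z \right)} = 2 L Z$ ($S{\left(L,Z \right)} = \left(L + 0\right) \left(Z + Z\right) = L 2 Z = 2 L Z$)
$S{\left(2,1 \right)} \left(-7\right) V{\left(2,J \right)} = 2 \cdot 2 \cdot 1 \left(-7\right) \left(3 + 5 \cdot 2\right) = 4 \left(-7\right) \left(3 + 10\right) = \left(-28\right) 13 = -364$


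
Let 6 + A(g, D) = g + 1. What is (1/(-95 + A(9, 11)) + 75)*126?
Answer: 122832/13 ≈ 9448.6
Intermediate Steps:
A(g, D) = -5 + g (A(g, D) = -6 + (g + 1) = -6 + (1 + g) = -5 + g)
(1/(-95 + A(9, 11)) + 75)*126 = (1/(-95 + (-5 + 9)) + 75)*126 = (1/(-95 + 4) + 75)*126 = (1/(-91) + 75)*126 = (-1/91 + 75)*126 = (6824/91)*126 = 122832/13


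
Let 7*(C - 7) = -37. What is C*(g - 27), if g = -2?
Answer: -348/7 ≈ -49.714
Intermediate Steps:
C = 12/7 (C = 7 + (⅐)*(-37) = 7 - 37/7 = 12/7 ≈ 1.7143)
C*(g - 27) = 12*(-2 - 27)/7 = (12/7)*(-29) = -348/7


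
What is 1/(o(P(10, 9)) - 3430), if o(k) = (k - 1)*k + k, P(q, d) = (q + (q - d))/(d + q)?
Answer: -361/1238109 ≈ -0.00029157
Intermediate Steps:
P(q, d) = (-d + 2*q)/(d + q)
o(k) = k + k*(-1 + k) (o(k) = (-1 + k)*k + k = k*(-1 + k) + k = k + k*(-1 + k))
1/(o(P(10, 9)) - 3430) = 1/(((-1*9 + 2*10)/(9 + 10))**2 - 3430) = 1/(((-9 + 20)/19)**2 - 3430) = 1/(((1/19)*11)**2 - 3430) = 1/((11/19)**2 - 3430) = 1/(121/361 - 3430) = 1/(-1238109/361) = -361/1238109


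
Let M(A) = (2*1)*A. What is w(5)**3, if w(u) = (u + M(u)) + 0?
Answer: 3375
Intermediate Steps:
M(A) = 2*A
w(u) = 3*u (w(u) = (u + 2*u) + 0 = 3*u + 0 = 3*u)
w(5)**3 = (3*5)**3 = 15**3 = 3375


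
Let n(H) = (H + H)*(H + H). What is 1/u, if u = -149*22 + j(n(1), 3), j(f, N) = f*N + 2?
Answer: -1/3264 ≈ -0.00030637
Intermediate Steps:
n(H) = 4*H**2 (n(H) = (2*H)*(2*H) = 4*H**2)
j(f, N) = 2 + N*f (j(f, N) = N*f + 2 = 2 + N*f)
u = -3264 (u = -149*22 + (2 + 3*(4*1**2)) = -3278 + (2 + 3*(4*1)) = -3278 + (2 + 3*4) = -3278 + (2 + 12) = -3278 + 14 = -3264)
1/u = 1/(-3264) = -1/3264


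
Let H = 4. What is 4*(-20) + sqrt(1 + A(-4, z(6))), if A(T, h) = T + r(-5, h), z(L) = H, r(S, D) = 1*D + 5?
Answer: -80 + sqrt(6) ≈ -77.551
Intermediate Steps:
r(S, D) = 5 + D (r(S, D) = D + 5 = 5 + D)
z(L) = 4
A(T, h) = 5 + T + h (A(T, h) = T + (5 + h) = 5 + T + h)
4*(-20) + sqrt(1 + A(-4, z(6))) = 4*(-20) + sqrt(1 + (5 - 4 + 4)) = -80 + sqrt(1 + 5) = -80 + sqrt(6)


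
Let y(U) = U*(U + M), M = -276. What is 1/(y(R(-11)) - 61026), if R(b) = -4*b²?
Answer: 1/306814 ≈ 3.2593e-6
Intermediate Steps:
y(U) = U*(-276 + U) (y(U) = U*(U - 276) = U*(-276 + U))
1/(y(R(-11)) - 61026) = 1/((-4*(-11)²)*(-276 - 4*(-11)²) - 61026) = 1/((-4*121)*(-276 - 4*121) - 61026) = 1/(-484*(-276 - 484) - 61026) = 1/(-484*(-760) - 61026) = 1/(367840 - 61026) = 1/306814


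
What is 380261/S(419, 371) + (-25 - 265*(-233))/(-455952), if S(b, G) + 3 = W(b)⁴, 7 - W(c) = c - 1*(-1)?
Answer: -56109217274384/414542777875863 ≈ -0.13535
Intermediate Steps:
W(c) = 6 - c (W(c) = 7 - (c - 1*(-1)) = 7 - (c + 1) = 7 - (1 + c) = 7 + (-1 - c) = 6 - c)
S(b, G) = -3 + (6 - b)⁴
380261/S(419, 371) + (-25 - 265*(-233))/(-455952) = 380261/(-3 + (-6 + 419)⁴) + (-25 - 265*(-233))/(-455952) = 380261/(-3 + 413⁴) + (-25 + 61745)*(-1/455952) = 380261/(-3 + 29093783761) + 61720*(-1/455952) = 380261/29093783758 - 7715/56994 = -56109217274384/414542777875863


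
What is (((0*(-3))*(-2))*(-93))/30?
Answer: 0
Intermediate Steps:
(((0*(-3))*(-2))*(-93))/30 = ((0*(-2))*(-93))*(1/30) = (0*(-93))*(1/30) = 0*(1/30) = 0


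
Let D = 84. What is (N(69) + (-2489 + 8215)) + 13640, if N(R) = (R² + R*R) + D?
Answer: 28972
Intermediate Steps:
N(R) = 84 + 2*R² (N(R) = (R² + R*R) + 84 = (R² + R²) + 84 = 2*R² + 84 = 84 + 2*R²)
(N(69) + (-2489 + 8215)) + 13640 = ((84 + 2*69²) + (-2489 + 8215)) + 13640 = ((84 + 2*4761) + 5726) + 13640 = ((84 + 9522) + 5726) + 13640 = (9606 + 5726) + 13640 = 15332 + 13640 = 28972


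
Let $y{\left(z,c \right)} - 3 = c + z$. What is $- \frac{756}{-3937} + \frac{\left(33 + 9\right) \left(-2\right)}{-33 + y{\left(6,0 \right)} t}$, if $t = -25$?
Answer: $\frac{87626}{169291} \approx 0.51761$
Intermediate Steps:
$y{\left(z,c \right)} = 3 + c + z$ ($y{\left(z,c \right)} = 3 + \left(c + z\right) = 3 + c + z$)
$- \frac{756}{-3937} + \frac{\left(33 + 9\right) \left(-2\right)}{-33 + y{\left(6,0 \right)} t} = - \frac{756}{-3937} + \frac{\left(33 + 9\right) \left(-2\right)}{-33 + \left(3 + 0 + 6\right) \left(-25\right)} = \left(-756\right) \left(- \frac{1}{3937}\right) + \frac{42 \left(-2\right)}{-33 + 9 \left(-25\right)} = \frac{756}{3937} - \frac{84}{-33 - 225} = \frac{756}{3937} - \frac{84}{-258} = \frac{756}{3937} - - \frac{14}{43} = \frac{756}{3937} + \frac{14}{43} = \frac{87626}{169291}$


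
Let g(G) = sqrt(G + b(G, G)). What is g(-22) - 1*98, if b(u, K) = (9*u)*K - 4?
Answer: -98 + sqrt(4330) ≈ -32.197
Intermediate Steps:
b(u, K) = -4 + 9*K*u (b(u, K) = 9*K*u - 4 = -4 + 9*K*u)
g(G) = sqrt(-4 + G + 9*G**2) (g(G) = sqrt(G + (-4 + 9*G*G)) = sqrt(G + (-4 + 9*G**2)) = sqrt(-4 + G + 9*G**2))
g(-22) - 1*98 = sqrt(-4 - 22 + 9*(-22)**2) - 1*98 = sqrt(-4 - 22 + 9*484) - 98 = sqrt(-4 - 22 + 4356) - 98 = sqrt(4330) - 98 = -98 + sqrt(4330)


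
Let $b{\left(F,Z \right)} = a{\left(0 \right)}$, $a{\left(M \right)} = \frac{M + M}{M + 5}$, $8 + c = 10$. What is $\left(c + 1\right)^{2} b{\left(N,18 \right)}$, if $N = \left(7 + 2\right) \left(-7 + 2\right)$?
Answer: $0$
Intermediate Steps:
$c = 2$ ($c = -8 + 10 = 2$)
$a{\left(M \right)} = \frac{2 M}{5 + M}$
$N = -45$ ($N = 9 \left(-5\right) = -45$)
$b{\left(F,Z \right)} = 0$ ($b{\left(F,Z \right)} = 2 \cdot 0 \frac{1}{5 + 0} = 2 \cdot 0 \cdot \frac{1}{5} = 0$)
$\left(c + 1\right)^{2} b{\left(N,18 \right)} = \left(2 + 1\right)^{2} \cdot 0 = 3^{2} \cdot 0 = 9 \cdot 0 = 0$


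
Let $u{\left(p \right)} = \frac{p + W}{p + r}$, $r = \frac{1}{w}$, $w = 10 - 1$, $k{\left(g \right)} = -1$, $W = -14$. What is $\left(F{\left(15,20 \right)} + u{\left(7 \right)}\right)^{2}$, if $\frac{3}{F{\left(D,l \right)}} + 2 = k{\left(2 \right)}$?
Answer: $\frac{16129}{4096} \approx 3.9377$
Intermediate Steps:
$F{\left(D,l \right)} = -1$ ($F{\left(D,l \right)} = \frac{3}{-2 - 1} = \frac{3}{-3} = 3 \left(- \frac{1}{3}\right) = -1$)
$w = 9$ ($w = 10 - 1 = 9$)
$r = \frac{1}{9} \approx 0.11111$
$u{\left(p \right)} = \frac{-14 + p}{\frac{1}{9} + p}$ ($u{\left(p \right)} = \frac{p - 14}{p + \frac{1}{9}} = \frac{-14 + p}{\frac{1}{9} + p}$)
$\left(F{\left(15,20 \right)} + u{\left(7 \right)}\right)^{2} = \left(-1 + \frac{9 \left(-14 + 7\right)}{1 + 9 \cdot 7}\right)^{2} = \left(-1 + 9 \frac{1}{1 + 63} \left(-7\right)\right)^{2} = \left(-1 + 9 \cdot \frac{1}{64} \left(-7\right)\right)^{2} = \left(-1 - \frac{63}{64}\right)^{2} = \left(- \frac{127}{64}\right)^{2} = \frac{16129}{4096}$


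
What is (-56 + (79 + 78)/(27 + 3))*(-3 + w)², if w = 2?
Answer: -1523/30 ≈ -50.767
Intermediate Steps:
(-56 + (79 + 78)/(27 + 3))*(-3 + w)² = (-56 + (79 + 78)/(27 + 3))*(-3 + 2)² = (-56 + 157/30)*(-1)² = (-56 + 157*(1/30))*1 = (-56 + 157/30)*1 = -1523/30*1 = -1523/30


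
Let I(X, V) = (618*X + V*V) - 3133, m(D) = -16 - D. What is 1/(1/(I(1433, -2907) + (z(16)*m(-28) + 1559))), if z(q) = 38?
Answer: 9335125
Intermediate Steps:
I(X, V) = -3133 + V² + 618*X (I(X, V) = (618*X + V²) - 3133 = (V² + 618*X) - 3133 = -3133 + V² + 618*X)
1/(1/(I(1433, -2907) + (z(16)*m(-28) + 1559))) = 1/(1/((-3133 + (-2907)² + 618*1433) + (38*(-16 - 1*(-28)) + 1559))) = 1/(1/((-3133 + 8450649 + 885594) + (38*(-16 + 28) + 1559))) = 1/(1/(9333110 + (38*12 + 1559))) = 1/(1/(9333110 + (456 + 1559))) = 1/(1/(9333110 + 2015)) = 1/(1/9335125) = 9335125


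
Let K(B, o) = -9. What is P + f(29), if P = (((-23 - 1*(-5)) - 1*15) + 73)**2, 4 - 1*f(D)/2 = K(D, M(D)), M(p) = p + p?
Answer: 1626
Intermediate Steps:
M(p) = 2*p
f(D) = 26 (f(D) = 8 - 2*(-9) = 8 + 18 = 26)
P = 1600 (P = (((-23 + 5) - 15) + 73)**2 = ((-18 - 15) + 73)**2 = (-33 + 73)**2 = 40**2 = 1600)
P + f(29) = 1600 + 26 = 1626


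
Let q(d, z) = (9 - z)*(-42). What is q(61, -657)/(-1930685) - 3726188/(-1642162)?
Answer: 3620014917122/1585248770485 ≈ 2.2836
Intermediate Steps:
q(d, z) = -378 + 42*z
q(61, -657)/(-1930685) - 3726188/(-1642162) = (-378 + 42*(-657))/(-1930685) - 3726188/(-1642162) = (-378 - 27594)*(-1/1930685) - 3726188*(-1/1642162) = -27972*(-1/1930685) + 1863094/821081 = 27972/1930685 + 1863094/821081 = 3620014917122/1585248770485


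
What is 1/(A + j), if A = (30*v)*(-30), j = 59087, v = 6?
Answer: 1/53687 ≈ 1.8626e-5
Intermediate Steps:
A = -5400 (A = (30*6)*(-30) = 180*(-30) = -5400)
1/(A + j) = 1/(-5400 + 59087) = 1/53687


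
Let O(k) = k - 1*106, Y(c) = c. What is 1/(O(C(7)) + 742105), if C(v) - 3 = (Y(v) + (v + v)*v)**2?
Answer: 1/753027 ≈ 1.3280e-6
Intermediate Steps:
C(v) = 3 + (v + 2*v**2)**2 (C(v) = 3 + (v + (v + v)*v)**2 = 3 + (v + (2*v)*v)**2 = 3 + (v + 2*v**2)**2)
O(k) = -106 + k (O(k) = k - 106 = -106 + k)
1/(O(C(7)) + 742105) = 1/((-106 + (3 + 7**2*(1 + 2*7)**2)) + 742105) = 1/((-106 + (3 + 49*(1 + 14)**2)) + 742105) = 1/((-106 + (3 + 49*15**2)) + 742105) = 1/((-106 + (3 + 49*225)) + 742105) = 1/((-106 + (3 + 11025)) + 742105) = 1/((-106 + 11028) + 742105) = 1/(10922 + 742105) = 1/753027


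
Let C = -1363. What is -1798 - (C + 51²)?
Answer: -3036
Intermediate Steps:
-1798 - (C + 51²) = -1798 - (-1363 + 51²) = -1798 - (-1363 + 2601) = -1798 - 1*1238 = -1798 - 1238 = -3036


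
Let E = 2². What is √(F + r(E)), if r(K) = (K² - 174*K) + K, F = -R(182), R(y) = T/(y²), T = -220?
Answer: 3*I*√621989/91 ≈ 26.0*I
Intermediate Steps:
R(y) = -220/y²
F = 55/8281 (F = -(-220)/182² = -(-220)/33124 = -1*(-55/8281) = 55/8281 ≈ 0.0066417)
E = 4
r(K) = K² - 173*K
√(F + r(E)) = √(55/8281 + 4*(-173 + 4)) = √(55/8281 + 4*(-169)) = √(55/8281 - 676) = √(-5597901/8281) = 3*I*√621989/91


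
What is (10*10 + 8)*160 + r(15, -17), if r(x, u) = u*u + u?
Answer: 17552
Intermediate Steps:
r(x, u) = u + u² (r(x, u) = u² + u = u + u²)
(10*10 + 8)*160 + r(15, -17) = (10*10 + 8)*160 - 17*(1 - 17) = (100 + 8)*160 - 17*(-16) = 108*160 + 272 = 17280 + 272 = 17552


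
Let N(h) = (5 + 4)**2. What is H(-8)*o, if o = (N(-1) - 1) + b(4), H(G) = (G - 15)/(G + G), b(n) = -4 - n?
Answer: 207/2 ≈ 103.50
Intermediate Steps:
N(h) = 81 (N(h) = 9**2 = 81)
H(G) = (-15 + G)/(2*G) (H(G) = (-15 + G)/((2*G)) = (-15 + G)*(1/(2*G)) = (-15 + G)/(2*G))
o = 72 (o = (81 - 1) + (-4 - 1*4) = 80 + (-4 - 4) = 80 - 8 = 72)
H(-8)*o = ((1/2)*(-15 - 8)/(-8))*72 = ((1/2)*(-1/8)*(-23))*72 = (23/16)*72 = 207/2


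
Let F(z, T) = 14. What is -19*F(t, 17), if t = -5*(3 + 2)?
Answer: -266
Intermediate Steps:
t = -25 (t = -5*5 = -25)
-19*F(t, 17) = -19*14 = -266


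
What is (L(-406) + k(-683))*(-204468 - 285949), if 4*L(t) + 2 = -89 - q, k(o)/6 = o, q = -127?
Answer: 2005315113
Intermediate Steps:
k(o) = 6*o
L(t) = 9 (L(t) = -½ + (-89 - 1*(-127))/4 = -½ + (-89 + 127)/4 = -½ + (¼)*38 = -½ + 19/2 = 9)
(L(-406) + k(-683))*(-204468 - 285949) = (9 + 6*(-683))*(-204468 - 285949) = (9 - 4098)*(-490417) = -4089*(-490417) = 2005315113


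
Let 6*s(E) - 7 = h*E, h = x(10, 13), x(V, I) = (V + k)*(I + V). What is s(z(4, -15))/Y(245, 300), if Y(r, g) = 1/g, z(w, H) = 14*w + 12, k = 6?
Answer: 1251550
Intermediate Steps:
x(V, I) = (6 + V)*(I + V) (x(V, I) = (V + 6)*(I + V) = (6 + V)*(I + V))
h = 368 (h = 10² + 6*13 + 6*10 + 13*10 = 100 + 78 + 60 + 130 = 368)
z(w, H) = 12 + 14*w
s(E) = 7/6 + 184*E/3 (s(E) = 7/6 + (368*E)/6 = 7/6 + 184*E/3)
s(z(4, -15))/Y(245, 300) = (7/6 + 184*(12 + 14*4)/3)/(1/300) = (7/6 + 184*(12 + 56)/3)/(1/300) = (7/6 + (184/3)*68)*300 = (7/6 + 12512/3)*300 = (25031/6)*300 = 1251550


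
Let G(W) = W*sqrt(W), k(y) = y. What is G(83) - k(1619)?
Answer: -1619 + 83*sqrt(83) ≈ -862.83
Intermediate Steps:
G(W) = W**(3/2)
G(83) - k(1619) = 83**(3/2) - 1*1619 = 83*sqrt(83) - 1619 = -1619 + 83*sqrt(83)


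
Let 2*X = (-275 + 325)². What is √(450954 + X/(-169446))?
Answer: 5807*√95991159/84723 ≈ 671.53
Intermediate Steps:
X = 1250 (X = (-275 + 325)²/2 = (½)*50² = (½)*2500 = 1250)
√(450954 + X/(-169446)) = √(450954 + 1250/(-169446)) = √(450954 + 1250*(-1/169446)) = √(450954 - 625/84723) = √(38206175117/84723) = 5807*√95991159/84723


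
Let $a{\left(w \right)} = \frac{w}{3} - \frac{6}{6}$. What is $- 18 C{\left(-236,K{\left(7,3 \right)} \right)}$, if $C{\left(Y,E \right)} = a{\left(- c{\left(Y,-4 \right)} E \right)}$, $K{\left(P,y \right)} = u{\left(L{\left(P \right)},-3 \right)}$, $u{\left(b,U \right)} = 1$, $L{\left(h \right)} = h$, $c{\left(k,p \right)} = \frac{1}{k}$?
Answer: $\frac{2121}{118} \approx 17.975$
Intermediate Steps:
$K{\left(P,y \right)} = 1$
$a{\left(w \right)} = -1 + \frac{w}{3}$ ($a{\left(w \right)} = w \frac{1}{3} - 1 = \frac{w}{3} - 1 = -1 + \frac{w}{3}$)
$C{\left(Y,E \right)} = -1 - \frac{E}{3 Y}$ ($C{\left(Y,E \right)} = -1 + \frac{- \frac{1}{Y} E}{3} = -1 + \frac{\left(-1\right) E \frac{1}{Y}}{3} = -1 - \frac{E}{3 Y}$)
$- 18 C{\left(-236,K{\left(7,3 \right)} \right)} = - 18 \frac{\left(-1\right) \left(-236\right) - \frac{1}{3}}{-236} = - 18 \left(- \frac{236 - \frac{1}{3}}{236}\right) = - 18 \left(\left(- \frac{1}{236}\right) \frac{707}{3}\right) = \left(-18\right) \left(- \frac{707}{708}\right) = \frac{2121}{118}$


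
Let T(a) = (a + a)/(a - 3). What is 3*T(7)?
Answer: 21/2 ≈ 10.500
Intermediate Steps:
T(a) = 2*a/(-3 + a) (T(a) = (2*a)/(-3 + a) = 2*a/(-3 + a))
3*T(7) = 3*(2*7/(-3 + 7)) = 3*(2*7/4) = 3*(2*7*(1/4)) = 3*(7/2) = 21/2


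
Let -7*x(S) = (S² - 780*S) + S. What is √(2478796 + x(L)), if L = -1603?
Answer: √1933318 ≈ 1390.4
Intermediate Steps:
x(S) = -S²/7 + 779*S/7 (x(S) = -((S² - 780*S) + S)/7 = -(S² - 779*S)/7 = -S²/7 + 779*S/7)
√(2478796 + x(L)) = √(2478796 + (⅐)*(-1603)*(779 - 1*(-1603))) = √(2478796 + (⅐)*(-1603)*(779 + 1603)) = √(2478796 + (⅐)*(-1603)*2382) = √(2478796 - 545478) = √1933318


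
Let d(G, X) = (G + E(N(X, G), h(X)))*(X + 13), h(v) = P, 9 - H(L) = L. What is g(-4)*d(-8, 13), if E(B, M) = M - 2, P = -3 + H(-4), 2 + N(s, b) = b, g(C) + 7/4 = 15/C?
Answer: 0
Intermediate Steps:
g(C) = -7/4 + 15/C
N(s, b) = -2 + b
H(L) = 9 - L
P = 10 (P = -3 + (9 - 1*(-4)) = -3 + (9 + 4) = -3 + 13 = 10)
h(v) = 10
E(B, M) = -2 + M
d(G, X) = (8 + G)*(13 + X) (d(G, X) = (G + (-2 + 10))*(X + 13) = (G + 8)*(13 + X) = (8 + G)*(13 + X))
g(-4)*d(-8, 13) = (-7/4 + 15/(-4))*(104 + 8*13 + 13*(-8) - 8*13) = (-7/4 + 15*(-¼))*(104 + 104 - 104 - 104) = (-7/4 - 15/4)*0 = -11/2*0 = 0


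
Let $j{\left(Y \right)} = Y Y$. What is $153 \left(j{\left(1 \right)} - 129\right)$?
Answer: $-19584$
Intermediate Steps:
$j{\left(Y \right)} = Y^{2}$
$153 \left(j{\left(1 \right)} - 129\right) = 153 \left(1^{2} - 129\right) = 153 \left(1 - 129\right) = 153 \left(-128\right) = -19584$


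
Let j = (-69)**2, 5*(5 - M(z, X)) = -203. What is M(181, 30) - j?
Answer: -23577/5 ≈ -4715.4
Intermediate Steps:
M(z, X) = 228/5 (M(z, X) = 5 - 1/5*(-203) = 5 + 203/5 = 228/5)
j = 4761
M(181, 30) - j = 228/5 - 1*4761 = 228/5 - 4761 = -23577/5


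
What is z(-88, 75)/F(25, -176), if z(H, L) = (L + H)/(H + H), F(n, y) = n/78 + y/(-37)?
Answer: 18759/1289464 ≈ 0.014548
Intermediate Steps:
F(n, y) = -y/37 + n/78 (F(n, y) = n*(1/78) + y*(-1/37) = n/78 - y/37 = -y/37 + n/78)
z(H, L) = (H + L)/(2*H) (z(H, L) = (H + L)/((2*H)) = (H + L)*(1/(2*H)) = (H + L)/(2*H))
z(-88, 75)/F(25, -176) = ((½)*(-88 + 75)/(-88))/(-1/37*(-176) + (1/78)*25) = ((½)*(-1/88)*(-13))/(176/37 + 25/78) = 13/(176*(14653/2886)) = (13/176)*(2886/14653) = 18759/1289464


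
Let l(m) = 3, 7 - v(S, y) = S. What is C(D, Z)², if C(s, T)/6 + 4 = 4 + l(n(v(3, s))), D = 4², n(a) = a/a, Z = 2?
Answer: 324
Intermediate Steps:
v(S, y) = 7 - S
n(a) = 1
D = 16
C(s, T) = 18 (C(s, T) = -24 + 6*(4 + 3) = -24 + 6*7 = -24 + 42 = 18)
C(D, Z)² = 18² = 324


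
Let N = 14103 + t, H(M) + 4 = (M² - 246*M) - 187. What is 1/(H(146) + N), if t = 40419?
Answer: 1/39731 ≈ 2.5169e-5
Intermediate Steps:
H(M) = -191 + M² - 246*M (H(M) = -4 + ((M² - 246*M) - 187) = -4 + (-187 + M² - 246*M) = -191 + M² - 246*M)
N = 54522 (N = 14103 + 40419 = 54522)
1/(H(146) + N) = 1/((-191 + 146² - 246*146) + 54522) = 1/((-191 + 21316 - 35916) + 54522) = 1/(-14791 + 54522) = 1/39731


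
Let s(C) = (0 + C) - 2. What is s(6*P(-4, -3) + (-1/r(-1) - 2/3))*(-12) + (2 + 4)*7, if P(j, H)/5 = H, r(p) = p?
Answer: 1142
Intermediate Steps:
P(j, H) = 5*H
s(C) = -2 + C (s(C) = C - 2 = -2 + C)
s(6*P(-4, -3) + (-1/r(-1) - 2/3))*(-12) + (2 + 4)*7 = (-2 + (6*(5*(-3)) + (-1/(-1) - 2/3)))*(-12) + (2 + 4)*7 = (-2 + (6*(-15) + (-1*(-1) - 2*⅓)))*(-12) + 6*7 = (-2 + (-90 + (1 - ⅔)))*(-12) + 42 = (-2 + (-90 + ⅓))*(-12) + 42 = (-2 - 269/3)*(-12) + 42 = -275/3*(-12) + 42 = 1100 + 42 = 1142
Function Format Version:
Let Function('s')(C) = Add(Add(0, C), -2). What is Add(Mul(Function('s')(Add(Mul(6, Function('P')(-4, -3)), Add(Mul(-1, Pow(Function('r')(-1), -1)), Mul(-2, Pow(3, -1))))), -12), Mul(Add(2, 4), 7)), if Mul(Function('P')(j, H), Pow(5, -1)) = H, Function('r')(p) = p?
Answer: 1142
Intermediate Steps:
Function('P')(j, H) = Mul(5, H)
Function('s')(C) = Add(-2, C) (Function('s')(C) = Add(C, -2) = Add(-2, C))
Add(Mul(Function('s')(Add(Mul(6, Function('P')(-4, -3)), Add(Mul(-1, Pow(Function('r')(-1), -1)), Mul(-2, Pow(3, -1))))), -12), Mul(Add(2, 4), 7)) = Add(Mul(Add(-2, Add(Mul(6, Mul(5, -3)), Add(Mul(-1, Pow(-1, -1)), Mul(-2, Pow(3, -1))))), -12), Mul(Add(2, 4), 7)) = Add(Mul(Add(-2, Add(Mul(6, -15), Add(Mul(-1, -1), Mul(-2, Rational(1, 3))))), -12), Mul(6, 7)) = Add(Mul(Add(-2, Add(-90, Add(1, Rational(-2, 3)))), -12), 42) = Add(Mul(Add(-2, Add(-90, Rational(1, 3))), -12), 42) = Add(Mul(Add(-2, Rational(-269, 3)), -12), 42) = Add(Mul(Rational(-275, 3), -12), 42) = Add(1100, 42) = 1142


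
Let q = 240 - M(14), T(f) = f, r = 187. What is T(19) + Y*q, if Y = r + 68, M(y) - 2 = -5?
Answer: 61984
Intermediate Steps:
M(y) = -3 (M(y) = 2 - 5 = -3)
Y = 255 (Y = 187 + 68 = 255)
q = 243 (q = 240 - 1*(-3) = 240 + 3 = 243)
T(19) + Y*q = 19 + 255*243 = 19 + 61965 = 61984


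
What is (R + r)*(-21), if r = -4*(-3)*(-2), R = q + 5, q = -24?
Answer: 903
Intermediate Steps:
R = -19 (R = -24 + 5 = -19)
r = -24 (r = 12*(-2) = -24)
(R + r)*(-21) = (-19 - 24)*(-21) = -43*(-21) = 903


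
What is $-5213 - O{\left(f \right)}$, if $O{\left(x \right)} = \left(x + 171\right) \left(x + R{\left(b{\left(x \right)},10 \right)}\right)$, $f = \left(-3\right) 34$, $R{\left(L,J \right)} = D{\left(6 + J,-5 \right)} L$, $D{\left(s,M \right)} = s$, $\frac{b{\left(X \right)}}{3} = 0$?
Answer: $1825$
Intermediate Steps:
$b{\left(X \right)} = 0$ ($b{\left(X \right)} = 3 \cdot 0 = 0$)
$R{\left(L,J \right)} = L \left(6 + J\right)$ ($R{\left(L,J \right)} = \left(6 + J\right) L = L \left(6 + J\right)$)
$f = -102$
$O{\left(x \right)} = x \left(171 + x\right)$ ($O{\left(x \right)} = \left(x + 171\right) \left(x + 0 \left(6 + 10\right)\right) = \left(171 + x\right) \left(x + 0 \cdot 16\right) = \left(171 + x\right) \left(x + 0\right) = \left(171 + x\right) x = x \left(171 + x\right)$)
$-5213 - O{\left(f \right)} = -5213 - - 102 \left(171 - 102\right) = -5213 - \left(-102\right) 69 = -5213 - -7038 = -5213 + 7038 = 1825$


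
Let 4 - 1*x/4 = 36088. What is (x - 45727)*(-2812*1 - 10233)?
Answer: 2479371835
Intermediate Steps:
x = -144336 (x = 16 - 4*36088 = 16 - 144352 = -144336)
(x - 45727)*(-2812*1 - 10233) = (-144336 - 45727)*(-2812*1 - 10233) = -190063*(-2812 - 10233) = -190063*(-13045) = 2479371835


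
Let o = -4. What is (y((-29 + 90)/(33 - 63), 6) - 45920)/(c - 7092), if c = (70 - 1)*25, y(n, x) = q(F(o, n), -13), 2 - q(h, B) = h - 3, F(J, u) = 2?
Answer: 45917/5367 ≈ 8.5554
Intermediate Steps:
q(h, B) = 5 - h (q(h, B) = 2 - (h - 3) = 2 - (-3 + h) = 2 + (3 - h) = 5 - h)
y(n, x) = 3 (y(n, x) = 5 - 1*2 = 5 - 2 = 3)
c = 1725 (c = 69*25 = 1725)
(y((-29 + 90)/(33 - 63), 6) - 45920)/(c - 7092) = (3 - 45920)/(1725 - 7092) = -45917/(-5367) = -45917*(-1/5367) = 45917/5367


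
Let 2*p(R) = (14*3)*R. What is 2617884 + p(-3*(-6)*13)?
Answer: 2622798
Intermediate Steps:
p(R) = 21*R (p(R) = ((14*3)*R)/2 = (42*R)/2 = 21*R)
2617884 + p(-3*(-6)*13) = 2617884 + 21*(-3*(-6)*13) = 2617884 + 21*(18*13) = 2617884 + 21*234 = 2617884 + 4914 = 2622798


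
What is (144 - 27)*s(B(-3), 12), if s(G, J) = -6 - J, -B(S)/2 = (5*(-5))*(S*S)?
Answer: -2106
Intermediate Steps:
B(S) = 50*S² (B(S) = -2*5*(-5)*S*S = -(-50)*S² = 50*S²)
(144 - 27)*s(B(-3), 12) = (144 - 27)*(-6 - 1*12) = 117*(-6 - 12) = 117*(-18) = -2106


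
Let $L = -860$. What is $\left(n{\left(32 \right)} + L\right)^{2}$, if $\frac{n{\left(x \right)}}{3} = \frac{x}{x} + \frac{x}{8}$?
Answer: $714025$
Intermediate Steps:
$n{\left(x \right)} = 3 + \frac{3 x}{8}$ ($n{\left(x \right)} = 3 \left(\frac{x}{x} + \frac{x}{8}\right) = 3 \left(1 + x \frac{1}{8}\right) = 3 \left(1 + \frac{x}{8}\right) = 3 + \frac{3 x}{8}$)
$\left(n{\left(32 \right)} + L\right)^{2} = \left(\left(3 + \frac{3}{8} \cdot 32\right) - 860\right)^{2} = \left(\left(3 + 12\right) - 860\right)^{2} = \left(15 - 860\right)^{2} = \left(-845\right)^{2} = 714025$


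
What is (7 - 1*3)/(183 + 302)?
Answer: 4/485 ≈ 0.0082474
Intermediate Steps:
(7 - 1*3)/(183 + 302) = (7 - 3)/485 = (1/485)*4 = 4/485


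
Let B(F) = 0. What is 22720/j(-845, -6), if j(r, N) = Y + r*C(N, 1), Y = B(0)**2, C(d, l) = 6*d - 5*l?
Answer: 4544/6929 ≈ 0.65579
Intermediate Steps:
C(d, l) = -5*l + 6*d
Y = 0 (Y = 0**2 = 0)
j(r, N) = r*(-5 + 6*N) (j(r, N) = 0 + r*(-5*1 + 6*N) = 0 + r*(-5 + 6*N) = r*(-5 + 6*N))
22720/j(-845, -6) = 22720/((-845*(-5 + 6*(-6)))) = 22720/((-845*(-5 - 36))) = 22720/((-845*(-41))) = 22720/34645 = 22720*(1/34645) = 4544/6929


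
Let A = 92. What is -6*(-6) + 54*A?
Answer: 5004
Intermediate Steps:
-6*(-6) + 54*A = -6*(-6) + 54*92 = 36 + 4968 = 5004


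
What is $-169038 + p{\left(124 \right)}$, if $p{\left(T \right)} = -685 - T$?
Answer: $-169847$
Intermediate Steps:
$-169038 + p{\left(124 \right)} = -169038 - 809 = -169847$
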